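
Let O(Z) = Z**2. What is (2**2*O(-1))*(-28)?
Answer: -112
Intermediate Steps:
(2**2*O(-1))*(-28) = (2**2*(-1)**2)*(-28) = (4*1)*(-28) = 4*(-28) = -112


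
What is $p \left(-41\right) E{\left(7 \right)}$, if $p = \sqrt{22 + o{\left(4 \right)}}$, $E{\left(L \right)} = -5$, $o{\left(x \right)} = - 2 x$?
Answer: $205 \sqrt{14} \approx 767.04$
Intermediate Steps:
$p = \sqrt{14}$ ($p = \sqrt{22 - 8} = \sqrt{14} \approx 3.7417$)
$p \left(-41\right) E{\left(7 \right)} = \sqrt{14} \left(-41\right) \left(-5\right) = - 41 \sqrt{14} \left(-5\right) = 205 \sqrt{14}$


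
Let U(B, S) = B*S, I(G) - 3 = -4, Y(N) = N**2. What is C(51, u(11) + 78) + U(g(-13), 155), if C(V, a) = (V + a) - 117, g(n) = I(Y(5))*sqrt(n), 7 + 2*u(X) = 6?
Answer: 23/2 - 155*I*sqrt(13) ≈ 11.5 - 558.86*I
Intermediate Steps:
u(X) = -1/2 (u(X) = -7/2 + (1/2)*6 = -7/2 + 3 = -1/2)
I(G) = -1 (I(G) = 3 - 4 = -1)
g(n) = -sqrt(n)
C(V, a) = -117 + V + a
C(51, u(11) + 78) + U(g(-13), 155) = (-117 + 51 + (-1/2 + 78)) - sqrt(-13)*155 = (-117 + 51 + 155/2) - I*sqrt(13)*155 = 23/2 - I*sqrt(13)*155 = 23/2 - 155*I*sqrt(13)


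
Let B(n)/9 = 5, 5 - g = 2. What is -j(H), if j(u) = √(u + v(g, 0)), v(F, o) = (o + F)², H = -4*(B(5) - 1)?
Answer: -I*√167 ≈ -12.923*I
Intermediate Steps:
g = 3 (g = 5 - 1*2 = 5 - 2 = 3)
B(n) = 45 (B(n) = 9*5 = 45)
H = -176 (H = -4*(45 - 1) = -4*44 = -176)
v(F, o) = (F + o)²
j(u) = √(9 + u) (j(u) = √(u + (3 + 0)²) = √(u + 3²) = √(u + 9) = √(9 + u))
-j(H) = -√(9 - 176) = -√(-167) = -I*√167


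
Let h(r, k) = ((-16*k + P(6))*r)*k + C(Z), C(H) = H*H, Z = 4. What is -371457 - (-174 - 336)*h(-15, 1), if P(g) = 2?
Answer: -256197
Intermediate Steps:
C(H) = H²
h(r, k) = 16 + k*r*(2 - 16*k) (h(r, k) = ((-16*k + 2)*r)*k + 4² = ((2 - 16*k)*r)*k + 16 = (r*(2 - 16*k))*k + 16 = k*r*(2 - 16*k) + 16 = 16 + k*r*(2 - 16*k))
-371457 - (-174 - 336)*h(-15, 1) = -371457 - (-174 - 336)*(16 - 16*(-15)*1² + 2*1*(-15)) = -371457 - (-510)*(16 - 16*(-15)*1 - 30) = -371457 - (-510)*(16 + 240 - 30) = -371457 - (-510)*226 = -371457 - 1*(-115260) = -371457 + 115260 = -256197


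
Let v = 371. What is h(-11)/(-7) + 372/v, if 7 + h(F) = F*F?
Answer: -810/53 ≈ -15.283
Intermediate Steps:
h(F) = -7 + F² (h(F) = -7 + F*F = -7 + F²)
h(-11)/(-7) + 372/v = (-7 + (-11)²)/(-7) + 372/371 = (-7 + 121)*(-⅐) + 372*(1/371) = 114*(-⅐) + 372/371 = -114/7 + 372/371 = -810/53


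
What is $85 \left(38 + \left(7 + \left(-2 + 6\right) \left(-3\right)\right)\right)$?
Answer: $2805$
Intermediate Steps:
$85 \left(38 + \left(7 + \left(-2 + 6\right) \left(-3\right)\right)\right) = 85 \left(38 + \left(7 + 4 \left(-3\right)\right)\right) = 85 \left(38 + \left(7 - 12\right)\right) = 85 \left(38 - 5\right) = 85 \cdot 33 = 2805$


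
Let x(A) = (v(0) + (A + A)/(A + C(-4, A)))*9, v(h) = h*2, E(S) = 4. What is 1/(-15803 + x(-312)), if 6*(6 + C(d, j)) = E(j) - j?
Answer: -199/3140585 ≈ -6.3364e-5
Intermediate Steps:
C(d, j) = -16/3 - j/6 (C(d, j) = -6 + (4 - j)/6 = -6 + (⅔ - j/6) = -16/3 - j/6)
v(h) = 2*h
x(A) = 18*A/(-16/3 + 5*A/6) (x(A) = (2*0 + (A + A)/(A + (-16/3 - A/6)))*9 = (0 + (2*A)/(-16/3 + 5*A/6))*9 = (0 + 2*A/(-16/3 + 5*A/6))*9 = (2*A/(-16/3 + 5*A/6))*9 = 18*A/(-16/3 + 5*A/6))
1/(-15803 + x(-312)) = 1/(-15803 + 108*(-312)/(-32 + 5*(-312))) = 1/(-15803 + 108*(-312)/(-32 - 1560)) = 1/(-15803 + 108*(-312)/(-1592)) = 1/(-15803 + 108*(-312)*(-1/1592)) = 1/(-15803 + 4212/199) = 1/(-3140585/199) = -199/3140585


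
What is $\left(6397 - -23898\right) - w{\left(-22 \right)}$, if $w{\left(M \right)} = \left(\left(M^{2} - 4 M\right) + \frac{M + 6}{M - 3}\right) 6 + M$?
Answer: $\frac{672029}{25} \approx 26881.0$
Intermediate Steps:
$w{\left(M \right)} = - 23 M + 6 M^{2} + \frac{6 \left(6 + M\right)}{-3 + M}$ ($w{\left(M \right)} = \left(\left(M^{2} - 4 M\right) + \frac{6 + M}{-3 + M}\right) 6 + M = \left(M^{2} - 4 M + \frac{6 + M}{-3 + M}\right) 6 + M = \left(- 24 M + 6 M^{2} + \frac{6 \left(6 + M\right)}{-3 + M}\right) + M = - 23 M + 6 M^{2} + \frac{6 \left(6 + M\right)}{-3 + M}$)
$\left(6397 - -23898\right) - w{\left(-22 \right)} = \left(6397 - -23898\right) - \frac{36 - 41 \left(-22\right)^{2} + 6 \left(-22\right)^{3} + 75 \left(-22\right)}{-3 - 22} = \left(6397 + 23898\right) - \frac{36 - 19844 + 6 \left(-10648\right) - 1650}{-25} = 30295 - - \frac{36 - 19844 - 63888 - 1650}{25} = 30295 - \left(- \frac{1}{25}\right) \left(-85346\right) = 30295 - \frac{85346}{25} = \frac{672029}{25}$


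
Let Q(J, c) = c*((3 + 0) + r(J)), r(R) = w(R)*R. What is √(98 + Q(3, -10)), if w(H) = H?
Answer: I*√22 ≈ 4.6904*I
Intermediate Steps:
r(R) = R² (r(R) = R*R = R²)
Q(J, c) = c*(3 + J²) (Q(J, c) = c*((3 + 0) + J²) = c*(3 + J²))
√(98 + Q(3, -10)) = √(98 - 10*(3 + 3²)) = √(98 - 10*(3 + 9)) = √(98 - 10*12) = √(98 - 120) = √(-22) = I*√22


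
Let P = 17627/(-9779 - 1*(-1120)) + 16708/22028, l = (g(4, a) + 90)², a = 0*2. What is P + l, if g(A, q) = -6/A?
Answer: 1493683292193/190740452 ≈ 7831.0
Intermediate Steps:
a = 0
l = 31329/4 (l = (-6/4 + 90)² = (-6*¼ + 90)² = (-3/2 + 90)² = (177/2)² = 31329/4 ≈ 7832.3)
P = -60903246/47685113 (P = 17627/(-9779 + 1120) + 16708*(1/22028) = 17627/(-8659) + 4177/5507 = 17627*(-1/8659) + 4177/5507 = -17627/8659 + 4177/5507 = -60903246/47685113 ≈ -1.2772)
P + l = -60903246/47685113 + 31329/4 = 1493683292193/190740452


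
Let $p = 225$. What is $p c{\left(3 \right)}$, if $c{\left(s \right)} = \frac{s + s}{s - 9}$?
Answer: $-225$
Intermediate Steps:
$c{\left(s \right)} = \frac{2 s}{-9 + s}$
$p c{\left(3 \right)} = 225 \cdot 2 \cdot 3 \frac{1}{-9 + 3} = 225 \cdot 2 \cdot 3 \frac{1}{-6} = 225 \cdot 2 \cdot 3 \left(- \frac{1}{6}\right) = 225 \left(-1\right) = -225$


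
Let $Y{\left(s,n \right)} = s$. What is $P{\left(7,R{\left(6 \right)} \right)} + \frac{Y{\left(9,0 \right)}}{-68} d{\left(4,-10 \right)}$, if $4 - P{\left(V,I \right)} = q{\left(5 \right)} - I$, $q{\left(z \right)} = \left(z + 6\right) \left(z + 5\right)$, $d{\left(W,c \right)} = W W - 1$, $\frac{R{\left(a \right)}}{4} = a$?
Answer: $- \frac{5711}{68} \approx -83.985$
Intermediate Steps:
$R{\left(a \right)} = 4 a$
$d{\left(W,c \right)} = -1 + W^{2}$ ($d{\left(W,c \right)} = W^{2} - 1 = -1 + W^{2}$)
$q{\left(z \right)} = \left(5 + z\right) \left(6 + z\right)$ ($q{\left(z \right)} = \left(6 + z\right) \left(5 + z\right) = \left(5 + z\right) \left(6 + z\right)$)
$P{\left(V,I \right)} = -106 + I$ ($P{\left(V,I \right)} = 4 - \left(\left(30 + 5^{2} + 11 \cdot 5\right) - I\right) = 4 - \left(\left(30 + 25 + 55\right) - I\right) = 4 - \left(110 - I\right) = 4 + \left(-110 + I\right) = -106 + I$)
$P{\left(7,R{\left(6 \right)} \right)} + \frac{Y{\left(9,0 \right)}}{-68} d{\left(4,-10 \right)} = \left(-106 + 4 \cdot 6\right) + \frac{9}{-68} \left(-1 + 4^{2}\right) = \left(-106 + 24\right) + 9 \left(- \frac{1}{68}\right) \left(-1 + 16\right) = -82 - \frac{135}{68} = - \frac{5711}{68}$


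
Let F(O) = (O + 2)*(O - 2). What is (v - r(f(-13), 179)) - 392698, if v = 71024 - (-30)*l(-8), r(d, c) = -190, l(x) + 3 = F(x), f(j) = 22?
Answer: -319774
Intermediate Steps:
F(O) = (-2 + O)*(2 + O) (F(O) = (2 + O)*(-2 + O) = (-2 + O)*(2 + O))
l(x) = -7 + x² (l(x) = -3 + (-4 + x²) = -7 + x²)
v = 72734 (v = 71024 - (-30)*(-7 + (-8)²) = 71024 - (-30)*(-7 + 64) = 71024 - (-30)*57 = 71024 - 1*(-1710) = 71024 + 1710 = 72734)
(v - r(f(-13), 179)) - 392698 = (72734 - 1*(-190)) - 392698 = (72734 + 190) - 392698 = 72924 - 392698 = -319774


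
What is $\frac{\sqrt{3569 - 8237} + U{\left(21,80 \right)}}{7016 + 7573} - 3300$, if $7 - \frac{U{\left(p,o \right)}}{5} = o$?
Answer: $- \frac{48144065}{14589} + \frac{2 i \sqrt{1167}}{14589} \approx -3300.0 + 0.0046832 i$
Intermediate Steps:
$U{\left(p,o \right)} = 35 - 5 o$
$\frac{\sqrt{3569 - 8237} + U{\left(21,80 \right)}}{7016 + 7573} - 3300 = \frac{\sqrt{3569 - 8237} + \left(35 - 400\right)}{7016 + 7573} - 3300 = \frac{\sqrt{-4668} + \left(35 - 400\right)}{14589} - 3300 = \left(2 i \sqrt{1167} - 365\right) \frac{1}{14589} - 3300 = \left(-365 + 2 i \sqrt{1167}\right) \frac{1}{14589} - 3300 = \left(- \frac{365}{14589} + \frac{2 i \sqrt{1167}}{14589}\right) - 3300 = - \frac{48144065}{14589} + \frac{2 i \sqrt{1167}}{14589}$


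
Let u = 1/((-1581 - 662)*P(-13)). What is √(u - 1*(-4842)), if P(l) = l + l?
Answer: √16467589396726/58318 ≈ 69.584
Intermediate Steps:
P(l) = 2*l
u = 1/58318 (u = 1/((-1581 - 662)*((2*(-13)))) = 1/(-2243*(-26)) = -1/2243*(-1/26) = 1/58318 ≈ 1.7147e-5)
√(u - 1*(-4842)) = √(1/58318 - 1*(-4842)) = √(1/58318 + 4842) = √(282375757/58318) = √16467589396726/58318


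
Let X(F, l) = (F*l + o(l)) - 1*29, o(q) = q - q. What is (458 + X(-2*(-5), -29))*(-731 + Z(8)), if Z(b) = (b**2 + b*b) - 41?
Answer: -89516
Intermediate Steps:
Z(b) = -41 + 2*b**2 (Z(b) = (b**2 + b**2) - 41 = 2*b**2 - 41 = -41 + 2*b**2)
o(q) = 0
X(F, l) = -29 + F*l (X(F, l) = (F*l + 0) - 1*29 = F*l - 29 = -29 + F*l)
(458 + X(-2*(-5), -29))*(-731 + Z(8)) = (458 + (-29 - 2*(-5)*(-29)))*(-731 + (-41 + 2*8**2)) = (458 + (-29 + 10*(-29)))*(-731 + (-41 + 2*64)) = (458 + (-29 - 290))*(-731 + (-41 + 128)) = (458 - 319)*(-731 + 87) = 139*(-644) = -89516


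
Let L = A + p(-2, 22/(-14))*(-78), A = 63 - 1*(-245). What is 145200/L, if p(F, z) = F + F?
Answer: 7260/31 ≈ 234.19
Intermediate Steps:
p(F, z) = 2*F
A = 308 (A = 63 + 245 = 308)
L = 620 (L = 308 + (2*(-2))*(-78) = 308 - 4*(-78) = 308 + 312 = 620)
145200/L = 145200/620 = 145200*(1/620) = 7260/31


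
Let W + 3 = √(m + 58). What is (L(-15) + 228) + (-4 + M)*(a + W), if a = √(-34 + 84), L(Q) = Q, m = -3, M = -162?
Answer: 711 - 830*√2 - 166*√55 ≈ -1693.9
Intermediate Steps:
W = -3 + √55 (W = -3 + √(-3 + 58) = -3 + √55 ≈ 4.4162)
a = 5*√2 (a = √50 = 5*√2 ≈ 7.0711)
(L(-15) + 228) + (-4 + M)*(a + W) = (-15 + 228) + (-4 - 162)*(5*√2 + (-3 + √55)) = 213 - 166*(-3 + √55 + 5*√2) = 213 + (498 - 830*√2 - 166*√55) = 711 - 830*√2 - 166*√55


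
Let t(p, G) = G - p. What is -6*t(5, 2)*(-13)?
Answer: -234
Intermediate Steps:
-6*t(5, 2)*(-13) = -6*(2 - 1*5)*(-13) = -6*(2 - 5)*(-13) = -6*(-3)*(-13) = 18*(-13) = -234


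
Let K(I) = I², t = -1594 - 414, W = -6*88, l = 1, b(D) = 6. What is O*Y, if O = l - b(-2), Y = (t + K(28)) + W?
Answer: 8760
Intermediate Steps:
W = -528
t = -2008
Y = -1752 (Y = (-2008 + 28²) - 528 = (-2008 + 784) - 528 = -1224 - 528 = -1752)
O = -5 (O = 1 - 1*6 = 1 - 6 = -5)
O*Y = -5*(-1752) = 8760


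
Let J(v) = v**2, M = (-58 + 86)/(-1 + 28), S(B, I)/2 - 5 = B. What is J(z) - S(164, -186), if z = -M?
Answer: -245618/729 ≈ -336.92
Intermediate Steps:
S(B, I) = 10 + 2*B
M = 28/27 ≈ 1.0370
z = -28/27 (z = -1*28/27 = -28/27 ≈ -1.0370)
J(z) - S(164, -186) = (-28/27)**2 - (10 + 2*164) = 784/729 - (10 + 328) = 784/729 - 1*338 = 784/729 - 338 = -245618/729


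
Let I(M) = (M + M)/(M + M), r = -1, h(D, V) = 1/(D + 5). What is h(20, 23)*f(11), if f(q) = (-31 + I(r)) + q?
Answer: -19/25 ≈ -0.76000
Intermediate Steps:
h(D, V) = 1/(5 + D)
I(M) = 1 (I(M) = (2*M)/((2*M)) = (2*M)*(1/(2*M)) = 1)
f(q) = -30 + q (f(q) = (-31 + 1) + q = -30 + q)
h(20, 23)*f(11) = (-30 + 11)/(5 + 20) = -19/25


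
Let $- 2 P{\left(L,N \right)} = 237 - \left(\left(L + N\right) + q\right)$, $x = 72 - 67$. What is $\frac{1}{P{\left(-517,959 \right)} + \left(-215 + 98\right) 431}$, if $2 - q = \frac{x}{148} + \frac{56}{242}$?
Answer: $- \frac{35816}{1802391225} \approx -1.9871 \cdot 10^{-5}$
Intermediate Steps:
$x = 5$ ($x = 72 - 67 = 5$)
$q = \frac{31067}{17908}$ ($q = 2 - \left(\frac{5}{148} + \frac{56}{242}\right) = 2 - \left(5 \cdot \frac{1}{148} + 56 \cdot \frac{1}{242}\right) = 2 - \left(\frac{5}{148} + \frac{28}{121}\right) = 2 - \frac{4749}{17908} = \frac{31067}{17908} \approx 1.7348$)
$P{\left(L,N \right)} = - \frac{4213129}{35816} + \frac{L}{2} + \frac{N}{2}$ ($P{\left(L,N \right)} = - \frac{237 - \left(\left(L + N\right) + \frac{31067}{17908}\right)}{2} = - \frac{237 - \left(\frac{31067}{17908} + L + N\right)}{2} = - \frac{\frac{4213129}{17908} - L - N}{2} = - \frac{4213129}{35816} + \frac{L}{2} + \frac{N}{2}$)
$\frac{1}{P{\left(-517,959 \right)} + \left(-215 + 98\right) 431} = \frac{1}{\left(- \frac{4213129}{35816} + \frac{1}{2} \left(-517\right) + \frac{1}{2} \cdot 959\right) + \left(-215 + 98\right) 431} = \frac{1}{\left(- \frac{4213129}{35816} - \frac{517}{2} + \frac{959}{2}\right) - 50427} = \frac{1}{\frac{3702207}{35816} - 50427} = \frac{1}{- \frac{1802391225}{35816}} = - \frac{35816}{1802391225}$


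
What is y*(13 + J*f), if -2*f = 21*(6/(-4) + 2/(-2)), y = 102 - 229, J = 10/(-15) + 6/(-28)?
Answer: 10287/8 ≈ 1285.9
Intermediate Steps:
J = -37/42 (J = 10*(-1/15) + 6*(-1/28) = -⅔ - 3/14 = -37/42 ≈ -0.88095)
y = -127
f = 105/4 (f = -21*(6/(-4) + 2/(-2))/2 = -21*(6*(-¼) + 2*(-½))/2 = -21*(-3/2 - 1)/2 = -21*(-5)/(2*2) = -½*(-105/2) = 105/4 ≈ 26.250)
y*(13 + J*f) = -127*(13 - 37/42*105/4) = -127*(13 - 185/8) = -127*(-81/8) = 10287/8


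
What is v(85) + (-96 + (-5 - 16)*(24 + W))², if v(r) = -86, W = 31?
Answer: 1564915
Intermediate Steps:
v(85) + (-96 + (-5 - 16)*(24 + W))² = -86 + (-96 + (-5 - 16)*(24 + 31))² = -86 + (-96 - 21*55)² = -86 + (-96 - 1155)² = -86 + (-1251)² = -86 + 1565001 = 1564915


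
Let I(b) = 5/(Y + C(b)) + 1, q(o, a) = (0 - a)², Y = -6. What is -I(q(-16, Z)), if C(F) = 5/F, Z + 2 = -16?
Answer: -319/1939 ≈ -0.16452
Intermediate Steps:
Z = -18 (Z = -2 - 16 = -18)
q(o, a) = a² (q(o, a) = (-a)² = a²)
I(b) = 1 + 5/(-6 + 5/b) (I(b) = 5/(-6 + 5/b) + 1 = 1 + 5/(-6 + 5/b))
-I(q(-16, Z)) = -(-5 + (-18)²)/(-5 + 6*(-18)²) = -(-5 + 324)/(-5 + 6*324) = -319/(-5 + 1944) = -319/1939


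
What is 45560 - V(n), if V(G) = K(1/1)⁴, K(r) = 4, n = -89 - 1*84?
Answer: 45304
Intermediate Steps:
n = -173 (n = -89 - 84 = -173)
V(G) = 256 (V(G) = 4⁴ = 256)
45560 - V(n) = 45560 - 1*256 = 45560 - 256 = 45304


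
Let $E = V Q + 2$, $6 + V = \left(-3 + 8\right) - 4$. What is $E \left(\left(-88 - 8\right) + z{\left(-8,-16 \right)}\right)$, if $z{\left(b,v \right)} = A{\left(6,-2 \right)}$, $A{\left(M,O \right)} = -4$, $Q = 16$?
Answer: $7800$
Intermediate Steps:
$V = -5$ ($V = -6 + \left(\left(-3 + 8\right) - 4\right) = -6 + \left(5 - 4\right) = -6 + 1 = -5$)
$z{\left(b,v \right)} = -4$
$E = -78$ ($E = \left(-5\right) 16 + 2 = -80 + 2 = -78$)
$E \left(\left(-88 - 8\right) + z{\left(-8,-16 \right)}\right) = - 78 \left(\left(-88 - 8\right) - 4\right) = - 78 \left(-96 - 4\right) = \left(-78\right) \left(-100\right) = 7800$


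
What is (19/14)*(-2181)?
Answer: -41439/14 ≈ -2959.9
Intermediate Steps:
(19/14)*(-2181) = -41439/14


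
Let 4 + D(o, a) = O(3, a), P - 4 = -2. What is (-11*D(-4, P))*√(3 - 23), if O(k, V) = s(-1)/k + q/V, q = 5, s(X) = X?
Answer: 121*I*√5/3 ≈ 90.188*I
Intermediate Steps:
P = 2 (P = 4 - 2 = 2)
O(k, V) = -1/k + 5/V
D(o, a) = -13/3 + 5/a (D(o, a) = -4 + (-1/3 + 5/a) = -4 + (-1*⅓ + 5/a) = -4 + (-⅓ + 5/a) = -13/3 + 5/a)
(-11*D(-4, P))*√(3 - 23) = (-11*(-13/3 + 5/2))*√(3 - 23) = (-11*(-13/3 + 5*(½)))*√(-20) = (-11*(-13/3 + 5/2))*(2*I*√5) = (-11*(-11/6))*(2*I*√5) = 121*(2*I*√5)/6 = 121*I*√5/3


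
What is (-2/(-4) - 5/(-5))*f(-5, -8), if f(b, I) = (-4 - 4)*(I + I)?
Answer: 192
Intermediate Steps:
f(b, I) = -16*I
(-2/(-4) - 5/(-5))*f(-5, -8) = (-2/(-4) - 5/(-5))*(-16*(-8)) = (-2*(-¼) - 5*(-⅕))*128 = (½ + 1)*128 = (3/2)*128 = 192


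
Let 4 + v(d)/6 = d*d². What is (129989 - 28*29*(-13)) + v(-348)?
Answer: -252724631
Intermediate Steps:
v(d) = -24 + 6*d³ (v(d) = -24 + 6*(d*d²) = -24 + 6*d³)
(129989 - 28*29*(-13)) + v(-348) = (129989 - 28*29*(-13)) + (-24 + 6*(-348)³) = (129989 - 812*(-13)) + (-24 + 6*(-42144192)) = (129989 + 10556) + (-24 - 252865152) = 140545 - 252865176 = -252724631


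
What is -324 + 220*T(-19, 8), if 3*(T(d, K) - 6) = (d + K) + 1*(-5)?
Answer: -532/3 ≈ -177.33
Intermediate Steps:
T(d, K) = 13/3 + K/3 + d/3 (T(d, K) = 6 + ((d + K) + 1*(-5))/3 = 6 + ((K + d) - 5)/3 = 6 + (-5 + K + d)/3 = 6 + (-5/3 + K/3 + d/3) = 13/3 + K/3 + d/3)
-324 + 220*T(-19, 8) = -324 + 220*(13/3 + (⅓)*8 + (⅓)*(-19)) = -324 + 220*(13/3 + 8/3 - 19/3) = -324 + 220*(⅔) = -324 + 440/3 = -532/3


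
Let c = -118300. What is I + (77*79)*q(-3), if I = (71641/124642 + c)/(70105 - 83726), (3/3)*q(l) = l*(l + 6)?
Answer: -92931902016495/1697748682 ≈ -54738.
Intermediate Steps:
q(l) = l*(6 + l) (q(l) = l*(l + 6) = l*(6 + l))
I = 14745076959/1697748682 (I = (71641/124642 - 118300)/(70105 - 83726) = (71641*(1/124642) - 118300)/(-13621) = (71641/124642 - 118300)*(-1/13621) = -14745076959/124642*(-1/13621) = 14745076959/1697748682 ≈ 8.6851)
I + (77*79)*q(-3) = 14745076959/1697748682 + (77*79)*(-3*(6 - 3)) = 14745076959/1697748682 + 6083*(-3*3) = 14745076959/1697748682 + 6083*(-9) = 14745076959/1697748682 - 54747 = -92931902016495/1697748682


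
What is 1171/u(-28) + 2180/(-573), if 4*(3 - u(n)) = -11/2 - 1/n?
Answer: 8231564/31133 ≈ 264.40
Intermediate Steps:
u(n) = 35/8 + 1/(4*n) (u(n) = 3 - (-11/2 - 1/n)/4 = 3 + (11/8 + 1/(4*n)) = 35/8 + 1/(4*n))
1171/u(-28) + 2180/(-573) = 1171/(((1/8)*(2 + 35*(-28))/(-28))) + 2180/(-573) = 1171/(((1/8)*(-1/28)*(2 - 980))) + 2180*(-1/573) = 1171/(((1/8)*(-1/28)*(-978))) - 2180/573 = 1171/(489/112) - 2180/573 = 1171*(112/489) - 2180/573 = 131152/489 - 2180/573 = 8231564/31133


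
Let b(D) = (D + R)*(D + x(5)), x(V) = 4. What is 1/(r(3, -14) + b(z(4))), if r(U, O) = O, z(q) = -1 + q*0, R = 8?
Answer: ⅐ ≈ 0.14286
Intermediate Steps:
z(q) = -1 (z(q) = -1 + 0 = -1)
b(D) = (4 + D)*(8 + D) (b(D) = (D + 8)*(D + 4) = (8 + D)*(4 + D) = (4 + D)*(8 + D))
1/(r(3, -14) + b(z(4))) = 1/(-14 + (32 + (-1)² + 12*(-1))) = 1/(-14 + (32 + 1 - 12)) = 1/(-14 + 21) = 1/7 = ⅐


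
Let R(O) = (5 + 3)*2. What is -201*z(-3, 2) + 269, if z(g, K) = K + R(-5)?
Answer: -3349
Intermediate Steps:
R(O) = 16 (R(O) = 8*2 = 16)
z(g, K) = 16 + K (z(g, K) = K + 16 = 16 + K)
-201*z(-3, 2) + 269 = -201*(16 + 2) + 269 = -201*18 + 269 = -3618 + 269 = -3349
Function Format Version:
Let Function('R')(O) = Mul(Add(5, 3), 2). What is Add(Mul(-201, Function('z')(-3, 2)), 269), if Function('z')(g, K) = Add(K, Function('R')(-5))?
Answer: -3349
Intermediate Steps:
Function('R')(O) = 16 (Function('R')(O) = Mul(8, 2) = 16)
Function('z')(g, K) = Add(16, K) (Function('z')(g, K) = Add(K, 16) = Add(16, K))
Add(Mul(-201, Function('z')(-3, 2)), 269) = Add(Mul(-201, Add(16, 2)), 269) = Add(Mul(-201, 18), 269) = Add(-3618, 269) = -3349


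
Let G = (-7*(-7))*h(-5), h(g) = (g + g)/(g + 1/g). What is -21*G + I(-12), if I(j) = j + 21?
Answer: -25608/13 ≈ -1969.8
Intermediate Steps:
h(g) = 2*g/(g + 1/g) (h(g) = (2*g)/(g + 1/g) = 2*g/(g + 1/g))
G = 1225/13 (G = (-7*(-7))*(2*(-5)**2/(1 + (-5)**2)) = 49*(2*25/(1 + 25)) = 49*(2*25/26) = 49*(2*25*(1/26)) = 49*(25/13) = 1225/13 ≈ 94.231)
I(j) = 21 + j
-21*G + I(-12) = -21*1225/13 + (21 - 12) = -25725/13 + 9 = -25608/13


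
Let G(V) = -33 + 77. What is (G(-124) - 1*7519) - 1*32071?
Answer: -39546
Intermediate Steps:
G(V) = 44
(G(-124) - 1*7519) - 1*32071 = (44 - 1*7519) - 1*32071 = (44 - 7519) - 32071 = -7475 - 32071 = -39546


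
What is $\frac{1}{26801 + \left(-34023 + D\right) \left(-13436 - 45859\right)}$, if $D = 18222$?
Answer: $\frac{1}{936947096} \approx 1.0673 \cdot 10^{-9}$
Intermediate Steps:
$\frac{1}{26801 + \left(-34023 + D\right) \left(-13436 - 45859\right)} = \frac{1}{26801 + \left(-34023 + 18222\right) \left(-13436 - 45859\right)} = \frac{1}{26801 - -936920295} = \frac{1}{26801 + 936920295} = \frac{1}{936947096}$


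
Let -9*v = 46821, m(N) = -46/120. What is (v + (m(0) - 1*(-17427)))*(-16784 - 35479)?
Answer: -12777554397/20 ≈ -6.3888e+8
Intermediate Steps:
m(N) = -23/60 (m(N) = -46*1/120 = -23/60)
v = -15607/3 (v = -1/9*46821 = -15607/3 ≈ -5202.3)
(v + (m(0) - 1*(-17427)))*(-16784 - 35479) = (-15607/3 + (-23/60 - 1*(-17427)))*(-16784 - 35479) = (-15607/3 + (-23/60 + 17427))*(-52263) = (-15607/3 + 1045597/60)*(-52263) = (733457/60)*(-52263) = -12777554397/20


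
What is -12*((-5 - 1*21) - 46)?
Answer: 864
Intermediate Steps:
-12*((-5 - 1*21) - 46) = -12*((-5 - 21) - 46) = -12*(-26 - 46) = -12*(-72) = 864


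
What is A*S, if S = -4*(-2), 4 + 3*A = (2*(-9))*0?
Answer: -32/3 ≈ -10.667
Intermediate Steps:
A = -4/3 (A = -4/3 + ((2*(-9))*0)/3 = -4/3 + (-18*0)/3 = -4/3 + (⅓)*0 = -4/3 + 0 = -4/3 ≈ -1.3333)
S = 8
A*S = -4/3*8 = -32/3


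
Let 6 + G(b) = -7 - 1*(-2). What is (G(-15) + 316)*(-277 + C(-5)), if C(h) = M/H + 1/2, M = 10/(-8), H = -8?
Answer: -2697115/32 ≈ -84285.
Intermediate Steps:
M = -5/4 (M = 10*(-⅛) = -5/4 ≈ -1.2500)
G(b) = -11 (G(b) = -6 + (-7 - 1*(-2)) = -6 + (-7 + 2) = -6 - 5 = -11)
C(h) = 21/32 (C(h) = -5/4/(-8) + 1/2 = -5/4*(-⅛) + 1*(½) = 5/32 + ½ = 21/32)
(G(-15) + 316)*(-277 + C(-5)) = (-11 + 316)*(-277 + 21/32) = 305*(-8843/32) = -2697115/32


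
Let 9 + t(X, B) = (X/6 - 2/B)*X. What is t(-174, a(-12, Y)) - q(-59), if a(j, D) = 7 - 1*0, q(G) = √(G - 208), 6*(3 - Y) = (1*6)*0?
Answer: 35607/7 - I*√267 ≈ 5086.7 - 16.34*I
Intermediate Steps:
Y = 3 (Y = 3 - 1*6*0/6 = 3 - 0 = 3 - ⅙*0 = 3 + 0 = 3)
q(G) = √(-208 + G)
a(j, D) = 7 (a(j, D) = 7 + 0 = 7)
t(X, B) = -9 + X*(-2/B + X/6) (t(X, B) = -9 + (X/6 - 2/B)*X = -9 + (-2/B + X/6)*X = -9 + X*(-2/B + X/6))
t(-174, a(-12, Y)) - q(-59) = (-9 + (⅙)*(-174)² - 2*(-174)/7) - √(-208 - 59) = (-9 + (⅙)*30276 - 2*(-174)*⅐) - √(-267) = (-9 + 5046 + 348/7) - I*√267 = 35607/7 - I*√267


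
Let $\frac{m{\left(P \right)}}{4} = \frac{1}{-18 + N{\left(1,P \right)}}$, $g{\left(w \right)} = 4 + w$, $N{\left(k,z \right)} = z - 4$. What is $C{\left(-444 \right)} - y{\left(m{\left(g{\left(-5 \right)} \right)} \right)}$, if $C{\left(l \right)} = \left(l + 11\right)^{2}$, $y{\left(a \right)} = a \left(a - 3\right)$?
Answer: $\frac{99181389}{529} \approx 1.8749 \cdot 10^{5}$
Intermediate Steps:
$N{\left(k,z \right)} = -4 + z$ ($N{\left(k,z \right)} = z - 4 = -4 + z$)
$m{\left(P \right)} = \frac{4}{-22 + P}$ ($m{\left(P \right)} = \frac{4}{-18 + \left(-4 + P\right)} = \frac{4}{-22 + P}$)
$y{\left(a \right)} = a \left(-3 + a\right)$
$C{\left(l \right)} = \left(11 + l\right)^{2}$
$C{\left(-444 \right)} - y{\left(m{\left(g{\left(-5 \right)} \right)} \right)} = \left(11 - 444\right)^{2} - \frac{4}{-22 + \left(4 - 5\right)} \left(-3 + \frac{4}{-22 + \left(4 - 5\right)}\right) = \left(-433\right)^{2} - \frac{4}{-22 - 1} \left(-3 + \frac{4}{-22 - 1}\right) = 187489 - \frac{4}{-23} \left(-3 + \frac{4}{-23}\right) = 187489 - 4 \left(- \frac{1}{23}\right) \left(-3 + 4 \left(- \frac{1}{23}\right)\right) = 187489 - - \frac{4 \left(-3 - \frac{4}{23}\right)}{23} = 187489 - \left(- \frac{4}{23}\right) \left(- \frac{73}{23}\right) = 187489 - \frac{292}{529} = \frac{99181389}{529}$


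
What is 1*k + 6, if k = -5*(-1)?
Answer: 11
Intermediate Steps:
k = 5
1*k + 6 = 1*5 + 6 = 5 + 6 = 11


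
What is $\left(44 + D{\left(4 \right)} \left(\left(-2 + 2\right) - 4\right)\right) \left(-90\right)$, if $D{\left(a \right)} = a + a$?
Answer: $-1080$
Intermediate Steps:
$D{\left(a \right)} = 2 a$
$\left(44 + D{\left(4 \right)} \left(\left(-2 + 2\right) - 4\right)\right) \left(-90\right) = \left(44 + 2 \cdot 4 \left(\left(-2 + 2\right) - 4\right)\right) \left(-90\right) = \left(44 + 8 \left(0 - 4\right)\right) \left(-90\right) = \left(44 + 8 \left(-4\right)\right) \left(-90\right) = \left(44 - 32\right) \left(-90\right) = 12 \left(-90\right) = -1080$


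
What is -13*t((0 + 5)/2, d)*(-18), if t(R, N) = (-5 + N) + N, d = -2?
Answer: -2106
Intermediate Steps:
t(R, N) = -5 + 2*N
-13*t((0 + 5)/2, d)*(-18) = -13*(-5 + 2*(-2))*(-18) = -13*(-5 - 4)*(-18) = -13*(-9)*(-18) = 117*(-18) = -2106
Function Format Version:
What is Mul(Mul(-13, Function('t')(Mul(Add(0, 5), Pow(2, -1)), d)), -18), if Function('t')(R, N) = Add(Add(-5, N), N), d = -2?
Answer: -2106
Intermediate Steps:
Function('t')(R, N) = Add(-5, Mul(2, N))
Mul(Mul(-13, Function('t')(Mul(Add(0, 5), Pow(2, -1)), d)), -18) = Mul(Mul(-13, Add(-5, Mul(2, -2))), -18) = Mul(Mul(-13, Add(-5, -4)), -18) = Mul(Mul(-13, -9), -18) = Mul(117, -18) = -2106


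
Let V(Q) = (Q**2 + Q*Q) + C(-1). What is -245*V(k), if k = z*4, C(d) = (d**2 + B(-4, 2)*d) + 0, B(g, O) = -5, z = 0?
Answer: -1470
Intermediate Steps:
C(d) = d**2 - 5*d (C(d) = (d**2 - 5*d) + 0 = d**2 - 5*d)
k = 0 (k = 0*4 = 0)
V(Q) = 6 + 2*Q**2 (V(Q) = (Q**2 + Q*Q) - (-5 - 1) = (Q**2 + Q**2) - 1*(-6) = 2*Q**2 + 6 = 6 + 2*Q**2)
-245*V(k) = -245*(6 + 2*0**2) = -245*(6 + 2*0) = -245*(6 + 0) = -245*6 = -1470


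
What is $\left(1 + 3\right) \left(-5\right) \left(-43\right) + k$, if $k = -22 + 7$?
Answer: $845$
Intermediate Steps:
$k = -15$
$\left(1 + 3\right) \left(-5\right) \left(-43\right) + k = \left(1 + 3\right) \left(-5\right) \left(-43\right) - 15 = 4 \left(-5\right) \left(-43\right) - 15 = \left(-20\right) \left(-43\right) - 15 = 860 - 15 = 845$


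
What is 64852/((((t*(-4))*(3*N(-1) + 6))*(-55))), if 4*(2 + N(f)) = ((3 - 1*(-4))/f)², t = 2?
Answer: 32426/8085 ≈ 4.0106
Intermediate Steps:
N(f) = -2 + 49/(4*f²) (N(f) = -2 + ((3 - 1*(-4))/f)²/4 = -2 + ((3 + 4)/f)²/4 = -2 + (7/f)²/4 = -2 + (49/f²)/4 = -2 + 49/(4*f²))
64852/((((t*(-4))*(3*N(-1) + 6))*(-55))) = 64852/((((2*(-4))*(3*(-2 + (49/4)/(-1)²) + 6))*(-55))) = 64852/((-8*(3*(-2 + (49/4)*1) + 6)*(-55))) = 64852/((-8*(3*(-2 + 49/4) + 6)*(-55))) = 64852/((-8*(3*(41/4) + 6)*(-55))) = 64852/((-8*(123/4 + 6)*(-55))) = 64852/((-8*147/4*(-55))) = 64852/((-294*(-55))) = 64852/16170 = 64852*(1/16170) = 32426/8085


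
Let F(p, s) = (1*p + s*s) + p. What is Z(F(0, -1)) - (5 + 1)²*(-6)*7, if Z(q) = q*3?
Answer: 1515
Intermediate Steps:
F(p, s) = s² + 2*p (F(p, s) = (p + s²) + p = s² + 2*p)
Z(q) = 3*q
Z(F(0, -1)) - (5 + 1)²*(-6)*7 = 3*((-1)² + 2*0) - (5 + 1)²*(-6)*7 = 3*(1 + 0) - 6²*(-6)*7 = 3*1 - 36*(-6)*7 = 3 - (-216)*7 = 3 - 1*(-1512) = 3 + 1512 = 1515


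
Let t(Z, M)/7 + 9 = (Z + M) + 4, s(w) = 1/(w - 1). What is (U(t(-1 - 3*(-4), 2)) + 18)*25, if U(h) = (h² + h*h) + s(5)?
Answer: 629025/4 ≈ 1.5726e+5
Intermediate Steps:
s(w) = 1/(-1 + w)
t(Z, M) = -35 + 7*M + 7*Z (t(Z, M) = -63 + 7*((Z + M) + 4) = -63 + 7*((M + Z) + 4) = -63 + 7*(4 + M + Z) = -63 + (28 + 7*M + 7*Z) = -35 + 7*M + 7*Z)
U(h) = ¼ + 2*h² (U(h) = (h² + h*h) + 1/(-1 + 5) = (h² + h²) + 1/4 = 2*h² + ¼ = ¼ + 2*h²)
(U(t(-1 - 3*(-4), 2)) + 18)*25 = ((¼ + 2*(-35 + 7*2 + 7*(-1 - 3*(-4)))²) + 18)*25 = ((¼ + 2*(-35 + 14 + 7*(-1 + 12))²) + 18)*25 = ((¼ + 2*(-35 + 14 + 7*11)²) + 18)*25 = ((¼ + 2*(-35 + 14 + 77)²) + 18)*25 = ((¼ + 2*56²) + 18)*25 = ((¼ + 2*3136) + 18)*25 = ((¼ + 6272) + 18)*25 = (25089/4 + 18)*25 = (25161/4)*25 = 629025/4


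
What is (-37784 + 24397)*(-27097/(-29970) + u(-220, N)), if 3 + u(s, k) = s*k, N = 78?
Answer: 6885576850031/29970 ≈ 2.2975e+8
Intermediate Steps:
u(s, k) = -3 + k*s (u(s, k) = -3 + s*k = -3 + k*s)
(-37784 + 24397)*(-27097/(-29970) + u(-220, N)) = (-37784 + 24397)*(-27097/(-29970) + (-3 + 78*(-220))) = -13387*(-27097*(-1/29970) + (-3 - 17160)) = -13387*(27097/29970 - 17163) = -13387*(-514348013/29970) = 6885576850031/29970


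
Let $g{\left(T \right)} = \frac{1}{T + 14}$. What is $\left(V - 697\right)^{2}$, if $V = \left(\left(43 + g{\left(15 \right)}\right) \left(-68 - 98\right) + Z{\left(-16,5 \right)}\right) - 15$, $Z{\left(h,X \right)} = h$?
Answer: $\frac{52111758400}{841} \approx 6.1964 \cdot 10^{7}$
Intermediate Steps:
$g{\left(T \right)} = \frac{1}{14 + T}$
$V = - \frac{208067}{29}$ ($V = \left(\left(43 + \frac{1}{14 + 15}\right) \left(-68 - 98\right) - 16\right) - 15 = \left(\left(43 + \frac{1}{29}\right) \left(-166\right) - 16\right) - 15 = \left(\frac{1248}{29} \left(-166\right) - 16\right) - 15 = \left(- \frac{207168}{29} - 16\right) - 15 = - \frac{207632}{29} - 15 = - \frac{208067}{29} \approx -7174.7$)
$\left(V - 697\right)^{2} = \left(- \frac{208067}{29} - 697\right)^{2} = \left(- \frac{228280}{29}\right)^{2} = \frac{52111758400}{841}$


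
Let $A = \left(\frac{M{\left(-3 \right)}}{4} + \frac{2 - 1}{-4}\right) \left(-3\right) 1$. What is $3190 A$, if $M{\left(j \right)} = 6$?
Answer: $- \frac{23925}{2} \approx -11963.0$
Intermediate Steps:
$A = - \frac{15}{4}$ ($A = \left(\frac{6}{4} + \frac{2 - 1}{-4}\right) \left(-3\right) 1 = \left(6 \cdot \frac{1}{4} + \left(2 - 1\right) \left(- \frac{1}{4}\right)\right) \left(-3\right) 1 = \left(\frac{3}{2} + 1 \left(- \frac{1}{4}\right)\right) \left(-3\right) 1 = \left(\frac{3}{2} - \frac{1}{4}\right) \left(-3\right) 1 = \frac{5}{4} \left(-3\right) 1 = \left(- \frac{15}{4}\right) 1 = - \frac{15}{4} \approx -3.75$)
$3190 A = 3190 \left(- \frac{15}{4}\right) = - \frac{23925}{2}$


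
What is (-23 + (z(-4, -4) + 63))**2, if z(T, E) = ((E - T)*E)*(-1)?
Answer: 1600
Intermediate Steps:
z(T, E) = -E*(E - T) (z(T, E) = (E*(E - T))*(-1) = -E*(E - T))
(-23 + (z(-4, -4) + 63))**2 = (-23 + (-4*(-4 - 1*(-4)) + 63))**2 = (-23 + (-4*(-4 + 4) + 63))**2 = (-23 + (-4*0 + 63))**2 = (-23 + (0 + 63))**2 = (-23 + 63)**2 = 40**2 = 1600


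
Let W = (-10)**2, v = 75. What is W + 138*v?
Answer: 10450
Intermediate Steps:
W = 100
W + 138*v = 100 + 138*75 = 100 + 10350 = 10450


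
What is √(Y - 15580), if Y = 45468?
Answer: 8*√467 ≈ 172.88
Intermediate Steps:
√(Y - 15580) = √(45468 - 15580) = √29888 = 8*√467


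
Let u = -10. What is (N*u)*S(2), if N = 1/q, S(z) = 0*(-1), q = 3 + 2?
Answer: 0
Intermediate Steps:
q = 5
S(z) = 0
N = ⅕ (N = 1/5 = ⅕ ≈ 0.20000)
(N*u)*S(2) = ((⅕)*(-10))*0 = -2*0 = 0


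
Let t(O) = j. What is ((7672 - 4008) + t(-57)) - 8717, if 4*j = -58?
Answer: -10135/2 ≈ -5067.5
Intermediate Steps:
j = -29/2 (j = (1/4)*(-58) = -29/2 ≈ -14.500)
t(O) = -29/2
((7672 - 4008) + t(-57)) - 8717 = ((7672 - 4008) - 29/2) - 8717 = (3664 - 29/2) - 8717 = 7299/2 - 8717 = -10135/2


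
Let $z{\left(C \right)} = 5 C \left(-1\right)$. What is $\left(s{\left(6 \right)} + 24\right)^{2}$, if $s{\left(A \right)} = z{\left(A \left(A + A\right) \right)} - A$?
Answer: $116964$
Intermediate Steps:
$z{\left(C \right)} = - 5 C$
$s{\left(A \right)} = - A - 10 A^{2}$ ($s{\left(A \right)} = - 5 A \left(A + A\right) - A = - 5 A 2 A - A = - 5 \cdot 2 A^{2} - A = - 10 A^{2} - A = - A - 10 A^{2}$)
$\left(s{\left(6 \right)} + 24\right)^{2} = \left(6 \left(-1 - 60\right) + 24\right)^{2} = \left(6 \left(-61\right) + 24\right)^{2} = \left(-366 + 24\right)^{2} = \left(-342\right)^{2} = 116964$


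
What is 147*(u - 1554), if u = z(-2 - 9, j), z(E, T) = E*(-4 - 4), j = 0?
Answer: -215502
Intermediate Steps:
z(E, T) = -8*E (z(E, T) = E*(-8) = -8*E)
u = 88 (u = -8*(-2 - 9) = -8*(-11) = 88)
147*(u - 1554) = 147*(88 - 1554) = 147*(-1466) = -215502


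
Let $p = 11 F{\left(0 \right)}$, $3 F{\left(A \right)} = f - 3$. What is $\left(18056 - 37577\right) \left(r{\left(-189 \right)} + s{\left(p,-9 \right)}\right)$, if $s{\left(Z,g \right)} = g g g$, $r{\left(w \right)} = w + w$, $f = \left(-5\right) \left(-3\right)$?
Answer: $21609747$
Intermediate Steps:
$f = 15$
$F{\left(A \right)} = 4$ ($F{\left(A \right)} = \frac{15 - 3}{3} = \frac{1}{3} \cdot 12 = 4$)
$r{\left(w \right)} = 2 w$
$p = 44$ ($p = 11 \cdot 4 = 44$)
$s{\left(Z,g \right)} = g^{3}$ ($s{\left(Z,g \right)} = g^{2} g = g^{3}$)
$\left(18056 - 37577\right) \left(r{\left(-189 \right)} + s{\left(p,-9 \right)}\right) = \left(18056 - 37577\right) \left(2 \left(-189\right) + \left(-9\right)^{3}\right) = - 19521 \left(-378 - 729\right) = \left(-19521\right) \left(-1107\right) = 21609747$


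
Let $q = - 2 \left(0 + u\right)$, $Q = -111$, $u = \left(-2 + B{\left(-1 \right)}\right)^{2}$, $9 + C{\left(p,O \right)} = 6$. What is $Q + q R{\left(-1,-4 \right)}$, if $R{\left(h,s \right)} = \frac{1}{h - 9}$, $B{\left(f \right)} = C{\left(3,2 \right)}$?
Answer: $-106$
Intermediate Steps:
$C{\left(p,O \right)} = -3$ ($C{\left(p,O \right)} = -9 + 6 = -3$)
$B{\left(f \right)} = -3$
$u = 25$ ($u = \left(-2 - 3\right)^{2} = \left(-5\right)^{2} = 25$)
$R{\left(h,s \right)} = \frac{1}{-9 + h}$
$q = -50$ ($q = - 2 \left(0 + 25\right) = \left(-2\right) 25 = -50$)
$Q + q R{\left(-1,-4 \right)} = -111 - \frac{50}{-9 - 1} = -111 - \frac{50}{-10} = -111 - -5 = -111 + 5 = -106$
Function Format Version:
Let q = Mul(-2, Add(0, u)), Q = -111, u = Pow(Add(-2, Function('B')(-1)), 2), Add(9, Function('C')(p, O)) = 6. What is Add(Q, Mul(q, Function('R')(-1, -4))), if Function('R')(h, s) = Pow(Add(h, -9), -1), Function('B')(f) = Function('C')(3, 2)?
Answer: -106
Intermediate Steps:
Function('C')(p, O) = -3 (Function('C')(p, O) = Add(-9, 6) = -3)
Function('B')(f) = -3
u = 25 (u = Pow(Add(-2, -3), 2) = Pow(-5, 2) = 25)
Function('R')(h, s) = Pow(Add(-9, h), -1)
q = -50 (q = Mul(-2, Add(0, 25)) = Mul(-2, 25) = -50)
Add(Q, Mul(q, Function('R')(-1, -4))) = Add(-111, Mul(-50, Pow(Add(-9, -1), -1))) = Add(-111, Mul(-50, Pow(-10, -1))) = Add(-111, Mul(-50, Rational(-1, 10))) = Add(-111, 5) = -106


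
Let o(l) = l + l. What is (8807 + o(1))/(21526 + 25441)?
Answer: 8809/46967 ≈ 0.18756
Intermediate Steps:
o(l) = 2*l
(8807 + o(1))/(21526 + 25441) = (8807 + 2*1)/(21526 + 25441) = (8807 + 2)/46967 = 8809*(1/46967) = 8809/46967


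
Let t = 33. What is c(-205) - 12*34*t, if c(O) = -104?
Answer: -13568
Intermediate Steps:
c(-205) - 12*34*t = -104 - 12*34*33 = -104 - 408*33 = -104 - 1*13464 = -104 - 13464 = -13568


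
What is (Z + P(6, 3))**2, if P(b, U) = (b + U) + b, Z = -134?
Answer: 14161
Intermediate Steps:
P(b, U) = U + 2*b (P(b, U) = (U + b) + b = U + 2*b)
(Z + P(6, 3))**2 = (-134 + (3 + 2*6))**2 = (-134 + (3 + 12))**2 = (-134 + 15)**2 = (-119)**2 = 14161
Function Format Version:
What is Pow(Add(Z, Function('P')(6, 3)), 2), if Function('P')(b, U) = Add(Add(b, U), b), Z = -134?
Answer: 14161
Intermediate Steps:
Function('P')(b, U) = Add(U, Mul(2, b)) (Function('P')(b, U) = Add(Add(U, b), b) = Add(U, Mul(2, b)))
Pow(Add(Z, Function('P')(6, 3)), 2) = Pow(Add(-134, Add(3, Mul(2, 6))), 2) = Pow(Add(-134, Add(3, 12)), 2) = Pow(Add(-134, 15), 2) = Pow(-119, 2) = 14161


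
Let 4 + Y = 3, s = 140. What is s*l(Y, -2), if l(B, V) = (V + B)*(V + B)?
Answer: 1260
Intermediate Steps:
Y = -1 (Y = -4 + 3 = -1)
l(B, V) = (B + V)² (l(B, V) = (B + V)*(B + V) = (B + V)²)
s*l(Y, -2) = 140*(-1 - 2)² = 140*(-3)² = 140*9 = 1260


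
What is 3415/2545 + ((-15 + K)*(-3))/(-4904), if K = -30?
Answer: 3280717/2496136 ≈ 1.3143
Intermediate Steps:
3415/2545 + ((-15 + K)*(-3))/(-4904) = 3415/2545 + ((-15 - 30)*(-3))/(-4904) = 3415*(1/2545) - 45*(-3)*(-1/4904) = 683/509 + 135*(-1/4904) = 683/509 - 135/4904 = 3280717/2496136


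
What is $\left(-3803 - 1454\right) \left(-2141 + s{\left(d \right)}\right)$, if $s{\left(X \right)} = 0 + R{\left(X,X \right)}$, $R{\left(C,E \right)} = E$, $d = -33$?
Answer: $11428718$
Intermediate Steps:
$s{\left(X \right)} = X$ ($s{\left(X \right)} = 0 + X = X$)
$\left(-3803 - 1454\right) \left(-2141 + s{\left(d \right)}\right) = \left(-3803 - 1454\right) \left(-2141 - 33\right) = \left(-5257\right) \left(-2174\right) = 11428718$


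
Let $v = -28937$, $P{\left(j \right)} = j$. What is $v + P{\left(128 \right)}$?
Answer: $-28809$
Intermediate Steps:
$v + P{\left(128 \right)} = -28937 + 128 = -28809$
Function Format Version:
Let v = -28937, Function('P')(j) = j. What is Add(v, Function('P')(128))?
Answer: -28809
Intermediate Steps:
Add(v, Function('P')(128)) = Add(-28937, 128) = -28809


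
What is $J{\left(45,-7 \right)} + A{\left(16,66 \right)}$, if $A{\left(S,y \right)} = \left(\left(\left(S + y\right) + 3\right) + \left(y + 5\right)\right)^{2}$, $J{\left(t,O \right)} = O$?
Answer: $24329$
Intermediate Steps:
$A{\left(S,y \right)} = \left(8 + S + 2 y\right)^{2}$ ($A{\left(S,y \right)} = \left(\left(3 + S + y\right) + \left(5 + y\right)\right)^{2} = \left(8 + S + 2 y\right)^{2}$)
$J{\left(45,-7 \right)} + A{\left(16,66 \right)} = -7 + \left(8 + 16 + 2 \cdot 66\right)^{2} = -7 + \left(8 + 16 + 132\right)^{2} = -7 + 156^{2} = -7 + 24336 = 24329$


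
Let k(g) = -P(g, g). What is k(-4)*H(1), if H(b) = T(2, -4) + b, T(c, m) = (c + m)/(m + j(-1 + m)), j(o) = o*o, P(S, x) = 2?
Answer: -38/21 ≈ -1.8095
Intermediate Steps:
j(o) = o²
k(g) = -2 (k(g) = -1*2 = -2)
T(c, m) = (c + m)/(m + (-1 + m)²)
H(b) = -2/21 + b (H(b) = (2 - 4)/(-4 + (-1 - 4)²) + b = -2/(-4 + (-5)²) + b = -2/(-4 + 25) + b = -2/21 + b)
k(-4)*H(1) = -2*(-2/21 + 1) = -2*19/21 = -38/21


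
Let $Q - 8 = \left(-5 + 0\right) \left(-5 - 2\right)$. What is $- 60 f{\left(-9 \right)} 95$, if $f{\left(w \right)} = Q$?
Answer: $-245100$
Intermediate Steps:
$Q = 43$ ($Q = 8 + \left(-5 + 0\right) \left(-5 - 2\right) = 8 - -35 = 8 + 35 = 43$)
$f{\left(w \right)} = 43$
$- 60 f{\left(-9 \right)} 95 = \left(-60\right) 43 \cdot 95 = \left(-2580\right) 95 = -245100$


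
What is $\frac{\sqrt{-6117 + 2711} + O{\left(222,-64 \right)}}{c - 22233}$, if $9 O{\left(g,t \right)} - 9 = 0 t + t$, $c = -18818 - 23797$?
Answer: $\frac{55}{583632} - \frac{i \sqrt{3406}}{64848} \approx 9.4238 \cdot 10^{-5} - 0.00089996 i$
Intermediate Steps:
$c = -42615$ ($c = -18818 - 23797 = -42615$)
$O{\left(g,t \right)} = 1 + \frac{t}{9}$ ($O{\left(g,t \right)} = 1 + \frac{0 t + t}{9} = 1 + \frac{0 + t}{9} = 1 + \frac{t}{9}$)
$\frac{\sqrt{-6117 + 2711} + O{\left(222,-64 \right)}}{c - 22233} = \frac{\sqrt{-6117 + 2711} + \left(1 + \frac{1}{9} \left(-64\right)\right)}{-42615 - 22233} = \frac{\sqrt{-3406} + \left(1 - \frac{64}{9}\right)}{-64848} = \left(i \sqrt{3406} - \frac{55}{9}\right) \left(- \frac{1}{64848}\right) = \left(- \frac{55}{9} + i \sqrt{3406}\right) \left(- \frac{1}{64848}\right) = \frac{55}{583632} - \frac{i \sqrt{3406}}{64848}$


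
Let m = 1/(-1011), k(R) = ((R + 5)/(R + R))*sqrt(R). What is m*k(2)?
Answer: -7*sqrt(2)/4044 ≈ -0.0024479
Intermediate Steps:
k(R) = (5 + R)/(2*sqrt(R)) (k(R) = ((5 + R)/((2*R)))*sqrt(R) = ((5 + R)*(1/(2*R)))*sqrt(R) = ((5 + R)/(2*R))*sqrt(R) = (5 + R)/(2*sqrt(R)))
m = -1/1011 ≈ -0.00098912
m*k(2) = -(5 + 2)/(2022*sqrt(2)) = -sqrt(2)/2*7/2022 = -7*sqrt(2)/4044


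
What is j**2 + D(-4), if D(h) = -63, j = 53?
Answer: 2746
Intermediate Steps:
j**2 + D(-4) = 53**2 - 63 = 2809 - 63 = 2746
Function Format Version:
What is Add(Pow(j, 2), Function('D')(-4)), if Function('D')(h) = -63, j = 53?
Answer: 2746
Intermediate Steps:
Add(Pow(j, 2), Function('D')(-4)) = Add(Pow(53, 2), -63) = Add(2809, -63) = 2746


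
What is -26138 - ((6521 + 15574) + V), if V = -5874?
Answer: -42359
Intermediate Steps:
-26138 - ((6521 + 15574) + V) = -26138 - ((6521 + 15574) - 5874) = -26138 - (22095 - 5874) = -26138 - 1*16221 = -26138 - 16221 = -42359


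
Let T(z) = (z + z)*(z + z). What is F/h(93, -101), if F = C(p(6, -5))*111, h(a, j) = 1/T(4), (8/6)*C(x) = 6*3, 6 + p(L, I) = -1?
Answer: 95904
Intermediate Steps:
p(L, I) = -7 (p(L, I) = -6 - 1 = -7)
C(x) = 27/2 (C(x) = 3*(6*3)/4 = (¾)*18 = 27/2)
T(z) = 4*z² (T(z) = (2*z)*(2*z) = 4*z²)
h(a, j) = 1/64 (h(a, j) = 1/(4*4²) = 1/(4*16) = 1/64)
F = 2997/2 (F = (27/2)*111 = 2997/2 ≈ 1498.5)
F/h(93, -101) = 2997/(2*(1/64)) = (2997/2)*64 = 95904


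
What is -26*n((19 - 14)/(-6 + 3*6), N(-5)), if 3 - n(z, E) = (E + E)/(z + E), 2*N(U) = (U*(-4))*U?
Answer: -3042/119 ≈ -25.563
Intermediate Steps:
N(U) = -2*U² (N(U) = ((U*(-4))*U)/2 = ((-4*U)*U)/2 = (-4*U²)/2 = -2*U²)
n(z, E) = 3 - 2*E/(E + z) (n(z, E) = 3 - (E + E)/(z + E) = 3 - 2*E/(E + z))
-26*n((19 - 14)/(-6 + 3*6), N(-5)) = -26*(-2*(-5)² + 3*((19 - 14)/(-6 + 3*6)))/(-2*(-5)² + (19 - 14)/(-6 + 3*6)) = -26*(-2*25 + 3*(5/(-6 + 18)))/(-2*25 + 5/(-6 + 18)) = -26*(-50 + 3*(5/12))/(-50 + 5/12) = -26*(-50 + 5/4)/(-595/12) = -(-312)*(-195)/(595*4) = -26*117/119 = -3042/119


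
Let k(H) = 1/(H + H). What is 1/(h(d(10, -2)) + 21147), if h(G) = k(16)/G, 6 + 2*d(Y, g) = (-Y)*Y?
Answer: 1696/35865311 ≈ 4.7288e-5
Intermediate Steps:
k(H) = 1/(2*H)
d(Y, g) = -3 - Y²/2 (d(Y, g) = -3 + ((-Y)*Y)/2 = -3 + (-Y²)/2 = -3 - Y²/2)
h(G) = 1/(32*G) (h(G) = ((½)/16)/G = ((½)*(1/16))/G = 1/(32*G))
1/(h(d(10, -2)) + 21147) = 1/(1/(32*(-3 - ½*10²)) + 21147) = 1/(1/(32*(-3 - ½*100)) + 21147) = 1/(1/(32*(-3 - 50)) + 21147) = 1/((1/32)/(-53) + 21147) = 1/((1/32)*(-1/53) + 21147) = 1/(-1/1696 + 21147) = 1/(35865311/1696) = 1696/35865311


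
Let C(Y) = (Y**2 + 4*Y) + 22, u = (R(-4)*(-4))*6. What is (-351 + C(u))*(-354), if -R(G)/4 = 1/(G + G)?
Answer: 82482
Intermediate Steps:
R(G) = -2/G (R(G) = -4/(G + G) = -4*1/(2*G) = -2/G)
u = -12 (u = (-2/(-4)*(-4))*6 = (-2*(-1/4)*(-4))*6 = ((1/2)*(-4))*6 = -2*6 = -12)
C(Y) = 22 + Y**2 + 4*Y
(-351 + C(u))*(-354) = (-351 + (22 + (-12)**2 + 4*(-12)))*(-354) = (-351 + (22 + 144 - 48))*(-354) = (-351 + 118)*(-354) = -233*(-354) = 82482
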